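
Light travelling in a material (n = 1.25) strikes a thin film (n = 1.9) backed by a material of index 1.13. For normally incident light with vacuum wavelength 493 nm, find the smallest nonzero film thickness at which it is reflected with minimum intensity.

At the upper boundary (n = 1.25 to n = 1.9) the reflected ray undergoes a half-wave phase shift.
At the lower boundary (n = 1.9 to n = 1.13) the reflected ray undergoes no phase shift.
Net: one phase inversion between the two reflected rays.
With one net inversion, destructive interference in reflection requires 2 n t = m λ.
Minimum nonzero at m = 1: t = λ / (2 n) = 493 / (2 × 1.9) = 130 nm.

130 nm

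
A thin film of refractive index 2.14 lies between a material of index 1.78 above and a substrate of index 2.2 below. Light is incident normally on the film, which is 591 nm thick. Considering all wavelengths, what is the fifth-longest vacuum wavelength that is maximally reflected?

Top surface (1.78 → 2.14): reflection off a higher-index medium gives a half-wave phase shift.
Bottom surface (2.14 → 2.2): reflection off a higher-index medium gives a half-wave phase shift.
Net: no relative phase inversion (both shifts match).
With no net inversion, constructive interference in reflection requires 2 n t = m λ.
λ = 2 n t / m. The fifth-longest wavelength is m = 5: λ = 2 × 2.14 × 591 / 5.00 = 506 nm.

506 nm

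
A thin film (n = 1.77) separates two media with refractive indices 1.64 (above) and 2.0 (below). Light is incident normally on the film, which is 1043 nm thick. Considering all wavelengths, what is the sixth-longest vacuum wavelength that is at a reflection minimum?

Top surface (1.64 → 1.77): reflection off a higher-index medium gives a half-wave phase shift.
Ray reflecting at the bottom interface goes from n = 1.77 toward n = 2.0: a half-wave phase shift.
Net: no relative phase inversion (both shifts match).
For weak reflection here: 2 n t = (m + ½) λ.
λ = 2 n t / (m + ½). The sixth-longest wavelength is m = 5: λ = 2 × 1.77 × 1043 / 5.50 = 671 nm.

671 nm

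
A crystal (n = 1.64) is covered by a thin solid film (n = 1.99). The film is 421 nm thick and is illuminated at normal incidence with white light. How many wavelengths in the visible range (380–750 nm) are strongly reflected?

At the upper boundary (n = 1.0 to n = 1.99) the reflected ray undergoes a half-wave phase shift.
Ray reflecting at the bottom interface goes from n = 1.99 toward n = 1.64: no phase shift.
The two reflections differ by half a wavelength.
So the condition for constructive reflection is 2 n t = (m + ½) λ.
λ = 2 n t / (m + ½) = 1676 / (m + ½) nm.
m=1: 1117 nm (IR); m=2: 670 nm (visible); m=3: 479 nm (visible); m=4: 372 nm (UV).

2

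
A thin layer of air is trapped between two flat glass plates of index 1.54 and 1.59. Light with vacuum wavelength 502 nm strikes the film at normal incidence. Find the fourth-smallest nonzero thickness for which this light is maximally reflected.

879 nm

At the upper boundary (n = 1.54 to n = 1.0) the reflected ray undergoes no phase shift.
Ray reflecting at the bottom interface goes from n = 1.0 toward n = 1.59: a half-wave phase shift.
Net: one phase inversion between the two reflected rays.
For bright reflection here: 2 n t = (m + ½) λ.
The fourth-smallest nonzero thickness corresponds to m = 3: t = (m + ½) λ / (2 n) = 3.50 × 502 / (2 × 1.0) = 879 nm.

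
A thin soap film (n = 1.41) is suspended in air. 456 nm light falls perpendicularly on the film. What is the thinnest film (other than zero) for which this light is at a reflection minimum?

Ray reflecting at the top interface goes from n = 1.0 toward n = 1.41: a half-wave phase shift.
At the lower boundary (n = 1.41 to n = 1.0) the reflected ray undergoes no phase shift.
Exactly one π shift → a net half-wave offset.
With one net inversion, destructive interference in reflection requires 2 n t = m λ.
Minimum nonzero at m = 1: t = λ / (2 n) = 456 / (2 × 1.41) = 162 nm.

162 nm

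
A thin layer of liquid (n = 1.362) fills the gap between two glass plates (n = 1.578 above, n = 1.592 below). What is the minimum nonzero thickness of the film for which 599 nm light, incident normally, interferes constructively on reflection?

110 nm

Top surface (1.578 → 1.362): reflection off a lower-index medium gives no phase shift.
At the lower boundary (n = 1.362 to n = 1.592) the reflected ray undergoes a half-wave phase shift.
Exactly one π shift → a net half-wave offset.
So the condition for constructive reflection is 2 n t = (m + ½) λ.
Minimum at m = 0: t = λ / (4 n) = 599 / (4 × 1.362) = 110 nm.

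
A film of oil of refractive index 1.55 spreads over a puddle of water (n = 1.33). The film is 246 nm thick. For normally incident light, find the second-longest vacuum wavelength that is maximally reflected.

At the upper boundary (n = 1.0 to n = 1.55) the reflected ray undergoes a half-wave phase shift.
At the lower boundary (n = 1.55 to n = 1.33) the reflected ray undergoes no phase shift.
Exactly one π shift → a net half-wave offset.
So the condition for constructive reflection is 2 n t = (m + ½) λ.
λ = 2 n t / (m + ½). The second-longest wavelength is m = 1: λ = 2 × 1.55 × 246 / 1.50 = 508 nm.

508 nm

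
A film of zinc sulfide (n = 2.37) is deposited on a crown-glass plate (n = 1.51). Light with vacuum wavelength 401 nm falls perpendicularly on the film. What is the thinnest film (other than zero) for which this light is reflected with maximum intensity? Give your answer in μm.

0.0423 μm

At the upper boundary (n = 1.0 to n = 2.37) the reflected ray undergoes a half-wave phase shift.
Ray reflecting at the bottom interface goes from n = 2.37 toward n = 1.51: no phase shift.
The two reflections differ by half a wavelength.
For maximum reflection here: 2 n t = (m + ½) λ.
Minimum at m = 0: t = λ / (4 n) = 401 / (4 × 2.37) = 42.3 nm.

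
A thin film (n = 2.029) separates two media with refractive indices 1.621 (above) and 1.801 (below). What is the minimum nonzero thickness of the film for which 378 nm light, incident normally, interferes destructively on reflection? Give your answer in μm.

Top surface (1.621 → 2.029): reflection off a higher-index medium gives a half-wave phase shift.
Bottom surface (2.029 → 1.801): reflection off a lower-index medium gives no phase shift.
Exactly one π shift → a net half-wave offset.
For minimum reflection here: 2 n t = m λ.
Minimum nonzero at m = 1: t = λ / (2 n) = 378 / (2 × 2.029) = 93.1 nm.

0.0931 μm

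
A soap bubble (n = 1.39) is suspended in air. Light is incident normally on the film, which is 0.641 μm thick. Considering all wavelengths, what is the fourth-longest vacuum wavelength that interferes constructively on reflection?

509 nm

Ray reflecting at the top interface goes from n = 1.0 toward n = 1.39: a half-wave phase shift.
Bottom surface (1.39 → 1.0): reflection off a lower-index medium gives no phase shift.
Exactly one π shift → a net half-wave offset.
So the condition for constructive reflection is 2 n t = (m + ½) λ.
λ = 2 n t / (m + ½). The fourth-longest wavelength is m = 3: λ = 2 × 1.39 × 641 / 3.50 = 509 nm.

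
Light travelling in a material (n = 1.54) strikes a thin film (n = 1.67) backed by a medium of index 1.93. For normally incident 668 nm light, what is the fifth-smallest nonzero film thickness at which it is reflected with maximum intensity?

At the upper boundary (n = 1.54 to n = 1.67) the reflected ray undergoes a half-wave phase shift.
Ray reflecting at the bottom interface goes from n = 1.67 toward n = 1.93: a half-wave phase shift.
Net: no relative phase inversion (both shifts match).
With no net inversion, constructive interference in reflection requires 2 n t = m λ.
The fifth-smallest nonzero thickness corresponds to m = 5: t = m λ / (2 n) = 5.00 × 668 / (2 × 1.67) = 1000 nm.

1000 nm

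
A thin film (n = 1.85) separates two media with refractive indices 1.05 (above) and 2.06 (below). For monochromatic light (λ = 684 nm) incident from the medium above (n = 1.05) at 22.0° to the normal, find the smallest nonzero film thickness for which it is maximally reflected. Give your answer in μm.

0.189 μm

At the upper boundary (n = 1.05 to n = 1.85) the reflected ray undergoes a half-wave phase shift.
Ray reflecting at the bottom interface goes from n = 1.85 toward n = 2.06: a half-wave phase shift.
Net: no relative phase inversion (both shifts match).
For strong reflection here: 2 n t cos θ_r = m λ.
Snell's law: 1.05 sin 22.0° = 1.85 sin θ_r → sin θ_r = 0.213, cos θ_r = 0.977.
Minimum nonzero at m = 1: t = λ / (2 n cos θ_r) = 684 / (2 × 1.85 × 0.977) = 189 nm.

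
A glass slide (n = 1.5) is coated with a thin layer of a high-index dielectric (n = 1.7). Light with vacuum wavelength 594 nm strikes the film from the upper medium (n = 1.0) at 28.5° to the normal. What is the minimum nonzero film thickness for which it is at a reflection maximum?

Ray reflecting at the top interface goes from n = 1.0 toward n = 1.7: a half-wave phase shift.
At the lower boundary (n = 1.7 to n = 1.5) the reflected ray undergoes no phase shift.
Net: one phase inversion between the two reflected rays.
So the condition for constructive reflection is 2 n t cos θ_r = (m + ½) λ.
Snell's law: 1.0 sin 28.5° = 1.7 sin θ_r → sin θ_r = 0.281, cos θ_r = 0.960.
Minimum at m = 0: t = λ / (4 n cos θ_r) = 594 / (4 × 1.7 × 0.960) = 91.0 nm.

91.0 nm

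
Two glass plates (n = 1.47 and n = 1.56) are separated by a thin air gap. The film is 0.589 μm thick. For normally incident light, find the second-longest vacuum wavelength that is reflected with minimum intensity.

Top surface (1.47 → 1.0): reflection off a lower-index medium gives no phase shift.
Ray reflecting at the bottom interface goes from n = 1.0 toward n = 1.56: a half-wave phase shift.
Net: one phase inversion between the two reflected rays.
For weak reflection here: 2 n t = m λ.
λ = 2 n t / m. The second-longest wavelength is m = 2: λ = 2 × 1.0 × 589 / 2.00 = 589 nm.

589 nm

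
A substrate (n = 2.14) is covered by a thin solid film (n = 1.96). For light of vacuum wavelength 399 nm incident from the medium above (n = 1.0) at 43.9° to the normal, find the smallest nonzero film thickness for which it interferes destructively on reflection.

54.4 nm

At the upper boundary (n = 1.0 to n = 1.96) the reflected ray undergoes a half-wave phase shift.
Bottom surface (1.96 → 2.14): reflection off a higher-index medium gives a half-wave phase shift.
The two reflections carry the same phase change, so no net offset.
With no net inversion, destructive interference in reflection requires 2 n t cos θ_r = (m + ½) λ.
Snell's law: 1.0 sin 43.9° = 1.96 sin θ_r → sin θ_r = 0.354, cos θ_r = 0.935.
Minimum at m = 0: t = λ / (4 n cos θ_r) = 399 / (4 × 1.96 × 0.935) = 54.4 nm.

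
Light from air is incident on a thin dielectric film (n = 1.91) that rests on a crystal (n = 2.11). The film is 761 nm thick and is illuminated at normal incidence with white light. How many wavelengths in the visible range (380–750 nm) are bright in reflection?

Ray reflecting at the top interface goes from n = 1.0 toward n = 1.91: a half-wave phase shift.
Bottom surface (1.91 → 2.11): reflection off a higher-index medium gives a half-wave phase shift.
The two reflections carry the same phase change, so no net offset.
With no net inversion, constructive interference in reflection requires 2 n t = m λ.
λ = 2 n t / m = 2907 / m nm.
m=3: 969 nm (IR); m=4: 727 nm (visible); m=5: 581 nm (visible); m=6: 485 nm (visible); m=7: 415 nm (visible); m=8: 363 nm (UV).

4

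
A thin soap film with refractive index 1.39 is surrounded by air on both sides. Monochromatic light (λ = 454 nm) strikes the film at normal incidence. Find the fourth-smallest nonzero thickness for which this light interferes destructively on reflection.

653 nm

Ray reflecting at the top interface goes from n = 1.0 toward n = 1.39: a half-wave phase shift.
Bottom surface (1.39 → 1.0): reflection off a lower-index medium gives no phase shift.
Net: one phase inversion between the two reflected rays.
For dark reflection here: 2 n t = m λ.
The fourth-smallest nonzero thickness corresponds to m = 4: t = m λ / (2 n) = 4.00 × 454 / (2 × 1.39) = 653 nm.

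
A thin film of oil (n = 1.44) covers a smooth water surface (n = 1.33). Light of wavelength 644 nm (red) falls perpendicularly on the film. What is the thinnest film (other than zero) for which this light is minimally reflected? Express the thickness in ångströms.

At the upper boundary (n = 1.0 to n = 1.44) the reflected ray undergoes a half-wave phase shift.
Bottom surface (1.44 → 1.33): reflection off a lower-index medium gives no phase shift.
Net: one phase inversion between the two reflected rays.
So the condition for destructive reflection is 2 n t = m λ.
Minimum nonzero at m = 1: t = λ / (2 n) = 644 / (2 × 1.44) = 224 nm.

2236 Å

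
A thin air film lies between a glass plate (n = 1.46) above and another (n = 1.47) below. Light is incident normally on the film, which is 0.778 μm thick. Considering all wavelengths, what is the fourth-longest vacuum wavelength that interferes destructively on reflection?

389 nm

At the upper boundary (n = 1.46 to n = 1.0) the reflected ray undergoes no phase shift.
Bottom surface (1.0 → 1.47): reflection off a higher-index medium gives a half-wave phase shift.
The two reflections differ by half a wavelength.
So the condition for destructive reflection is 2 n t = m λ.
λ = 2 n t / m. The fourth-longest wavelength is m = 4: λ = 2 × 1.0 × 778 / 4.00 = 389 nm.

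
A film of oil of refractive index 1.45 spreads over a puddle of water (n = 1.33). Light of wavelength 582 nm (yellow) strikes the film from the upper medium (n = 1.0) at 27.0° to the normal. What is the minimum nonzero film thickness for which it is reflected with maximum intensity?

At the upper boundary (n = 1.0 to n = 1.45) the reflected ray undergoes a half-wave phase shift.
At the lower boundary (n = 1.45 to n = 1.33) the reflected ray undergoes no phase shift.
Exactly one π shift → a net half-wave offset.
For strong reflection here: 2 n t cos θ_r = (m + ½) λ.
Snell's law: 1.0 sin 27.0° = 1.45 sin θ_r → sin θ_r = 0.313, cos θ_r = 0.950.
Minimum at m = 0: t = λ / (4 n cos θ_r) = 582 / (4 × 1.45 × 0.950) = 106 nm.

106 nm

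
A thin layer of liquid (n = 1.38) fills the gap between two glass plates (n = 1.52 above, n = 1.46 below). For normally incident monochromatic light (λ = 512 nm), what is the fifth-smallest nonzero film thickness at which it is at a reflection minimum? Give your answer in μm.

0.928 μm

Top surface (1.52 → 1.38): reflection off a lower-index medium gives no phase shift.
At the lower boundary (n = 1.38 to n = 1.46) the reflected ray undergoes a half-wave phase shift.
Net: one phase inversion between the two reflected rays.
For dark reflection here: 2 n t = m λ.
The fifth-smallest nonzero thickness corresponds to m = 5: t = m λ / (2 n) = 5.00 × 512 / (2 × 1.38) = 928 nm.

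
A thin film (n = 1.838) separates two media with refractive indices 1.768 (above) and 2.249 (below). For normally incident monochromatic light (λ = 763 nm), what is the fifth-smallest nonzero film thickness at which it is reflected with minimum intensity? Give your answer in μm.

0.934 μm

At the upper boundary (n = 1.768 to n = 1.838) the reflected ray undergoes a half-wave phase shift.
Ray reflecting at the bottom interface goes from n = 1.838 toward n = 2.249: a half-wave phase shift.
Net: no relative phase inversion (both shifts match).
With no net inversion, destructive interference in reflection requires 2 n t = (m + ½) λ.
The fifth-smallest nonzero thickness corresponds to m = 4: t = (m + ½) λ / (2 n) = 4.50 × 763 / (2 × 1.838) = 934 nm.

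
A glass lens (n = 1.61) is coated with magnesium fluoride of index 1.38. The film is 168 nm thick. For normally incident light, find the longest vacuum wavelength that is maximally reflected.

464 nm

At the upper boundary (n = 1.0 to n = 1.38) the reflected ray undergoes a half-wave phase shift.
At the lower boundary (n = 1.38 to n = 1.61) the reflected ray undergoes a half-wave phase shift.
The two reflections carry the same phase change, so no net offset.
So the condition for constructive reflection is 2 n t = m λ.
λ = 2 n t / m. The longest wavelength is m = 1: λ = 2 × 1.38 × 168 / 1.00 = 464 nm.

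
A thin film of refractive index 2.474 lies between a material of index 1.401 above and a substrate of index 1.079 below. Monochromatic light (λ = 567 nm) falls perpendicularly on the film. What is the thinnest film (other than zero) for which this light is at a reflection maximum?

57.3 nm

Top surface (1.401 → 2.474): reflection off a higher-index medium gives a half-wave phase shift.
At the lower boundary (n = 2.474 to n = 1.079) the reflected ray undergoes no phase shift.
Exactly one π shift → a net half-wave offset.
So the condition for constructive reflection is 2 n t = (m + ½) λ.
Minimum at m = 0: t = λ / (4 n) = 567 / (4 × 2.474) = 57.3 nm.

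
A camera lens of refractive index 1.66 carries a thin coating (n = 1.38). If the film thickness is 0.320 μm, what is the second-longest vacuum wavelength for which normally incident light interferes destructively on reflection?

At the upper boundary (n = 1.0 to n = 1.38) the reflected ray undergoes a half-wave phase shift.
Bottom surface (1.38 → 1.66): reflection off a higher-index medium gives a half-wave phase shift.
Net: no relative phase inversion (both shifts match).
So the condition for destructive reflection is 2 n t = (m + ½) λ.
λ = 2 n t / (m + ½). The second-longest wavelength is m = 1: λ = 2 × 1.38 × 320 / 1.50 = 589 nm.

589 nm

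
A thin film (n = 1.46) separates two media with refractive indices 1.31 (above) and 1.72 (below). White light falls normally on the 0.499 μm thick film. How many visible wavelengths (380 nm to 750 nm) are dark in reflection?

Top surface (1.31 → 1.46): reflection off a higher-index medium gives a half-wave phase shift.
Bottom surface (1.46 → 1.72): reflection off a higher-index medium gives a half-wave phase shift.
Net: no relative phase inversion (both shifts match).
So the condition for destructive reflection is 2 n t = (m + ½) λ.
λ = 2 n t / (m + ½) = 1457 / (m + ½) nm.
m=1: 971 nm (IR); m=2: 583 nm (visible); m=3: 416 nm (visible); m=4: 324 nm (UV).

2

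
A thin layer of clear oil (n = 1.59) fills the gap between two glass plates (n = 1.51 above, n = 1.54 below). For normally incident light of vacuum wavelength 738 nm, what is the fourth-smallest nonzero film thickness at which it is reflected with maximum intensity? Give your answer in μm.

At the upper boundary (n = 1.51 to n = 1.59) the reflected ray undergoes a half-wave phase shift.
At the lower boundary (n = 1.59 to n = 1.54) the reflected ray undergoes no phase shift.
The two reflections differ by half a wavelength.
With one net inversion, constructive interference in reflection requires 2 n t = (m + ½) λ.
The fourth-smallest nonzero thickness corresponds to m = 3: t = (m + ½) λ / (2 n) = 3.50 × 738 / (2 × 1.59) = 812 nm.

0.812 μm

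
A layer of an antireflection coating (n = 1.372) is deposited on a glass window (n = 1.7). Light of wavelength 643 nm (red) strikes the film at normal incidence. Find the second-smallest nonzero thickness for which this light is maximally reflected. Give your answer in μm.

0.469 μm

Top surface (1.0 → 1.372): reflection off a higher-index medium gives a half-wave phase shift.
Ray reflecting at the bottom interface goes from n = 1.372 toward n = 1.7: a half-wave phase shift.
Net: no relative phase inversion (both shifts match).
For strong reflection here: 2 n t = m λ.
The second-smallest nonzero thickness corresponds to m = 2: t = m λ / (2 n) = 2.00 × 643 / (2 × 1.372) = 469 nm.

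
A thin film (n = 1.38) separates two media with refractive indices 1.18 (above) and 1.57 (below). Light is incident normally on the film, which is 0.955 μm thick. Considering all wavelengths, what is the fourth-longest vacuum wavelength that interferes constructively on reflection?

Ray reflecting at the top interface goes from n = 1.18 toward n = 1.38: a half-wave phase shift.
Bottom surface (1.38 → 1.57): reflection off a higher-index medium gives a half-wave phase shift.
The two reflections carry the same phase change, so no net offset.
So the condition for constructive reflection is 2 n t = m λ.
λ = 2 n t / m. The fourth-longest wavelength is m = 4: λ = 2 × 1.38 × 955 / 4.00 = 659 nm.

659 nm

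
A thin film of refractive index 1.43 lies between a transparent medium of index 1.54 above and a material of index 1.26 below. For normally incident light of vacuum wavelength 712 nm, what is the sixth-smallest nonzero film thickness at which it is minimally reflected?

1369 nm

Ray reflecting at the top interface goes from n = 1.54 toward n = 1.43: no phase shift.
Ray reflecting at the bottom interface goes from n = 1.43 toward n = 1.26: no phase shift.
Net: no relative phase inversion (both shifts match).
With no net inversion, destructive interference in reflection requires 2 n t = (m + ½) λ.
The sixth-smallest nonzero thickness corresponds to m = 5: t = (m + ½) λ / (2 n) = 5.50 × 712 / (2 × 1.43) = 1369 nm.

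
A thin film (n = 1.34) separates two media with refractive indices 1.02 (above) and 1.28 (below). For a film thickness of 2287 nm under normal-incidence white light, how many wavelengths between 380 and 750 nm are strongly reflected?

8

Ray reflecting at the top interface goes from n = 1.02 toward n = 1.34: a half-wave phase shift.
Ray reflecting at the bottom interface goes from n = 1.34 toward n = 1.28: no phase shift.
Net: one phase inversion between the two reflected rays.
For bright reflection here: 2 n t = (m + ½) λ.
λ = 2 n t / (m + ½) = 6129 / (m + ½) nm.
m=7: 817 nm (IR); m=8: 721 nm (visible); m=9: 645 nm (visible); m=10: 584 nm (visible); m=11: 533 nm (visible); m=12: 490 nm (visible); m=13: 454 nm (visible); m=14: 423 nm (visible); m=15: 395 nm (visible); m=16: 371 nm (UV).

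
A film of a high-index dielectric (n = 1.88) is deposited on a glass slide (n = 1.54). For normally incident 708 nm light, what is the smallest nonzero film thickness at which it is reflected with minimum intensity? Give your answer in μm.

Ray reflecting at the top interface goes from n = 1.0 toward n = 1.88: a half-wave phase shift.
At the lower boundary (n = 1.88 to n = 1.54) the reflected ray undergoes no phase shift.
Net: one phase inversion between the two reflected rays.
With one net inversion, destructive interference in reflection requires 2 n t = m λ.
The smallest nonzero thickness corresponds to m = 1: t = m λ / (2 n) = 1.00 × 708 / (2 × 1.88) = 188 nm.

0.188 μm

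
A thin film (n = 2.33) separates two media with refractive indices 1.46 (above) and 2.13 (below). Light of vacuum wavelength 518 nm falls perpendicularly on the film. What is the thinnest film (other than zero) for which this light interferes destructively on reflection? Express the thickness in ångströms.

Top surface (1.46 → 2.33): reflection off a higher-index medium gives a half-wave phase shift.
At the lower boundary (n = 2.33 to n = 2.13) the reflected ray undergoes no phase shift.
The two reflections differ by half a wavelength.
For dark reflection here: 2 n t = m λ.
Minimum nonzero at m = 1: t = λ / (2 n) = 518 / (2 × 2.33) = 111 nm.

1112 Å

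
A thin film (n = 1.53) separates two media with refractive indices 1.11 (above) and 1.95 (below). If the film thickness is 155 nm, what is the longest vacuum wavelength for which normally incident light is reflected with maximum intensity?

Ray reflecting at the top interface goes from n = 1.11 toward n = 1.53: a half-wave phase shift.
Bottom surface (1.53 → 1.95): reflection off a higher-index medium gives a half-wave phase shift.
Net: no relative phase inversion (both shifts match).
With no net inversion, constructive interference in reflection requires 2 n t = m λ.
λ = 2 n t / m. The longest wavelength is m = 1: λ = 2 × 1.53 × 155 / 1.00 = 474 nm.

474 nm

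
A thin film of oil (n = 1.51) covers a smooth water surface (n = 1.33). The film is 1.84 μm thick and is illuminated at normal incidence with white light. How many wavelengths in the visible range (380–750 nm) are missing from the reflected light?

7

Ray reflecting at the top interface goes from n = 1.0 toward n = 1.51: a half-wave phase shift.
Ray reflecting at the bottom interface goes from n = 1.51 toward n = 1.33: no phase shift.
The two reflections differ by half a wavelength.
For weak reflection here: 2 n t = m λ.
λ = 2 n t / m = 5557 / m nm.
m=7: 794 nm (IR); m=8: 695 nm (visible); m=9: 617 nm (visible); m=10: 556 nm (visible); m=11: 505 nm (visible); m=12: 463 nm (visible); m=13: 427 nm (visible); m=14: 397 nm (visible); m=15: 370 nm (UV).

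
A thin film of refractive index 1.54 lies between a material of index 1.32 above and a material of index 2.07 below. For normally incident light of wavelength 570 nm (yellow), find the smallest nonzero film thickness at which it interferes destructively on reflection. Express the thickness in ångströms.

Ray reflecting at the top interface goes from n = 1.32 toward n = 1.54: a half-wave phase shift.
Bottom surface (1.54 → 2.07): reflection off a higher-index medium gives a half-wave phase shift.
Zero or two π shifts → no net half-wave offset.
For weak reflection here: 2 n t = (m + ½) λ.
Minimum at m = 0: t = λ / (4 n) = 570 / (4 × 1.54) = 92.5 nm.

925 Å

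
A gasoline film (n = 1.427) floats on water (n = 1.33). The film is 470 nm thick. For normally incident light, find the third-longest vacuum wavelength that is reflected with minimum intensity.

447 nm

Top surface (1.0 → 1.427): reflection off a higher-index medium gives a half-wave phase shift.
At the lower boundary (n = 1.427 to n = 1.33) the reflected ray undergoes no phase shift.
Net: one phase inversion between the two reflected rays.
With one net inversion, destructive interference in reflection requires 2 n t = m λ.
λ = 2 n t / m. The third-longest wavelength is m = 3: λ = 2 × 1.427 × 470 / 3.00 = 447 nm.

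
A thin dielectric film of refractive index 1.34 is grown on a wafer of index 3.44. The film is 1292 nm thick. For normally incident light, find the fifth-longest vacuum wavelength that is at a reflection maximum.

Top surface (1.0 → 1.34): reflection off a higher-index medium gives a half-wave phase shift.
At the lower boundary (n = 1.34 to n = 3.44) the reflected ray undergoes a half-wave phase shift.
The two reflections carry the same phase change, so no net offset.
With no net inversion, constructive interference in reflection requires 2 n t = m λ.
λ = 2 n t / m. The fifth-longest wavelength is m = 5: λ = 2 × 1.34 × 1292 / 5.00 = 693 nm.

693 nm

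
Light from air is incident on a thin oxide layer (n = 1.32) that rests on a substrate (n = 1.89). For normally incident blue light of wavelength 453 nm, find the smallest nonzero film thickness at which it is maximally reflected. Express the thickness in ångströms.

Top surface (1.0 → 1.32): reflection off a higher-index medium gives a half-wave phase shift.
At the lower boundary (n = 1.32 to n = 1.89) the reflected ray undergoes a half-wave phase shift.
Zero or two π shifts → no net half-wave offset.
With no net inversion, constructive interference in reflection requires 2 n t = m λ.
Minimum nonzero at m = 1: t = λ / (2 n) = 453 / (2 × 1.32) = 172 nm.

1716 Å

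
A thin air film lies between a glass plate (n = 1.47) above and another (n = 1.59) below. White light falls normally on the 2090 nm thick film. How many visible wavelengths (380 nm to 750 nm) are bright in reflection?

Top surface (1.47 → 1.0): reflection off a lower-index medium gives no phase shift.
Ray reflecting at the bottom interface goes from n = 1.0 toward n = 1.59: a half-wave phase shift.
The two reflections differ by half a wavelength.
With one net inversion, constructive interference in reflection requires 2 n t = (m + ½) λ.
λ = 2 n t / (m + ½) = 4180 / (m + ½) nm.
m=5: 760 nm (IR); m=6: 643 nm (visible); m=7: 557 nm (visible); m=8: 492 nm (visible); m=9: 440 nm (visible); m=10: 398 nm (visible); m=11: 363 nm (UV).

5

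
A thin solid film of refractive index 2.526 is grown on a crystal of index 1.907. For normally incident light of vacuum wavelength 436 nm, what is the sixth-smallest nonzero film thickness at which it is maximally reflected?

475 nm

Top surface (1.0 → 2.526): reflection off a higher-index medium gives a half-wave phase shift.
Bottom surface (2.526 → 1.907): reflection off a lower-index medium gives no phase shift.
The two reflections differ by half a wavelength.
For maximum reflection here: 2 n t = (m + ½) λ.
The sixth-smallest nonzero thickness corresponds to m = 5: t = (m + ½) λ / (2 n) = 5.50 × 436 / (2 × 2.526) = 475 nm.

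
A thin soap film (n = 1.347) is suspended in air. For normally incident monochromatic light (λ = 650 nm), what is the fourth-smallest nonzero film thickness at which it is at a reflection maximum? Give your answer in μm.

At the upper boundary (n = 1.0 to n = 1.347) the reflected ray undergoes a half-wave phase shift.
Bottom surface (1.347 → 1.0): reflection off a lower-index medium gives no phase shift.
Net: one phase inversion between the two reflected rays.
So the condition for constructive reflection is 2 n t = (m + ½) λ.
The fourth-smallest nonzero thickness corresponds to m = 3: t = (m + ½) λ / (2 n) = 3.50 × 650 / (2 × 1.347) = 844 nm.

0.844 μm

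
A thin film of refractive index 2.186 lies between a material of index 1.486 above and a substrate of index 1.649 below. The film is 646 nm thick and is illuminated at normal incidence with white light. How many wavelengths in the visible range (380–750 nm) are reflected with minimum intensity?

At the upper boundary (n = 1.486 to n = 2.186) the reflected ray undergoes a half-wave phase shift.
Ray reflecting at the bottom interface goes from n = 2.186 toward n = 1.649: no phase shift.
The two reflections differ by half a wavelength.
So the condition for destructive reflection is 2 n t = m λ.
λ = 2 n t / m = 2824 / m nm.
m=3: 941 nm (IR); m=4: 706 nm (visible); m=5: 565 nm (visible); m=6: 471 nm (visible); m=7: 403 nm (visible); m=8: 353 nm (UV).

4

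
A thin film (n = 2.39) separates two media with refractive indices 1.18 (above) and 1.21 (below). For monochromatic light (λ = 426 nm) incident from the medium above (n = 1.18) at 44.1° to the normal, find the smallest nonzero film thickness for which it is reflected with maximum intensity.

Ray reflecting at the top interface goes from n = 1.18 toward n = 2.39: a half-wave phase shift.
Bottom surface (2.39 → 1.21): reflection off a lower-index medium gives no phase shift.
The two reflections differ by half a wavelength.
For bright reflection here: 2 n t cos θ_r = (m + ½) λ.
Snell's law: 1.18 sin 44.1° = 2.39 sin θ_r → sin θ_r = 0.344, cos θ_r = 0.939.
Minimum at m = 0: t = λ / (4 n cos θ_r) = 426 / (4 × 2.39 × 0.939) = 47.4 nm.

47.4 nm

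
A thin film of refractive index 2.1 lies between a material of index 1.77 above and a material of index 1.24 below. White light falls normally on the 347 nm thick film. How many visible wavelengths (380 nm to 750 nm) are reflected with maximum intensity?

Top surface (1.77 → 2.1): reflection off a higher-index medium gives a half-wave phase shift.
Ray reflecting at the bottom interface goes from n = 2.1 toward n = 1.24: no phase shift.
Exactly one π shift → a net half-wave offset.
With one net inversion, constructive interference in reflection requires 2 n t = (m + ½) λ.
λ = 2 n t / (m + ½) = 1457 / (m + ½) nm.
m=1: 972 nm (IR); m=2: 583 nm (visible); m=3: 416 nm (visible); m=4: 324 nm (UV).

2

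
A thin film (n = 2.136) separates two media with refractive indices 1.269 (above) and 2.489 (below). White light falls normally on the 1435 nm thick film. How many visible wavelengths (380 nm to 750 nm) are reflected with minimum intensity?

8

Top surface (1.269 → 2.136): reflection off a higher-index medium gives a half-wave phase shift.
At the lower boundary (n = 2.136 to n = 2.489) the reflected ray undergoes a half-wave phase shift.
Zero or two π shifts → no net half-wave offset.
For weak reflection here: 2 n t = (m + ½) λ.
λ = 2 n t / (m + ½) = 6130 / (m + ½) nm.
m=7: 817 nm (IR); m=8: 721 nm (visible); m=9: 645 nm (visible); m=10: 584 nm (visible); m=11: 533 nm (visible); m=12: 490 nm (visible); m=13: 454 nm (visible); m=14: 423 nm (visible); m=15: 396 nm (visible); m=16: 372 nm (UV).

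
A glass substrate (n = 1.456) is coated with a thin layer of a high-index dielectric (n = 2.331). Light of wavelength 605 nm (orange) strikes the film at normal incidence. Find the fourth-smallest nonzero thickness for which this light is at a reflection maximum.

Ray reflecting at the top interface goes from n = 1.0 toward n = 2.331: a half-wave phase shift.
Bottom surface (2.331 → 1.456): reflection off a lower-index medium gives no phase shift.
Net: one phase inversion between the two reflected rays.
For maximum reflection here: 2 n t = (m + ½) λ.
The fourth-smallest nonzero thickness corresponds to m = 3: t = (m + ½) λ / (2 n) = 3.50 × 605 / (2 × 2.331) = 454 nm.

454 nm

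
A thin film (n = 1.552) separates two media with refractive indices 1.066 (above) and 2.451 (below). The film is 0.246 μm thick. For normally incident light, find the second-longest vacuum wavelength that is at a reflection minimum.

Ray reflecting at the top interface goes from n = 1.066 toward n = 1.552: a half-wave phase shift.
Bottom surface (1.552 → 2.451): reflection off a higher-index medium gives a half-wave phase shift.
Net: no relative phase inversion (both shifts match).
With no net inversion, destructive interference in reflection requires 2 n t = (m + ½) λ.
λ = 2 n t / (m + ½). The second-longest wavelength is m = 1: λ = 2 × 1.552 × 246 / 1.50 = 509 nm.

509 nm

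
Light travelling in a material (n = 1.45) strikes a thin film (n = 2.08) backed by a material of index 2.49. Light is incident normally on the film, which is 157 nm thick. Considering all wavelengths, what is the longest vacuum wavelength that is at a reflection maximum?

Ray reflecting at the top interface goes from n = 1.45 toward n = 2.08: a half-wave phase shift.
Ray reflecting at the bottom interface goes from n = 2.08 toward n = 2.49: a half-wave phase shift.
Zero or two π shifts → no net half-wave offset.
With no net inversion, constructive interference in reflection requires 2 n t = m λ.
λ = 2 n t / m. The longest wavelength is m = 1: λ = 2 × 2.08 × 157 / 1.00 = 653 nm.

653 nm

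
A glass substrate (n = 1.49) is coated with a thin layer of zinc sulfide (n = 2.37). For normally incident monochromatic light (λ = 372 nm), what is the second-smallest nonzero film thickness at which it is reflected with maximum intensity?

Top surface (1.0 → 2.37): reflection off a higher-index medium gives a half-wave phase shift.
At the lower boundary (n = 2.37 to n = 1.49) the reflected ray undergoes no phase shift.
Exactly one π shift → a net half-wave offset.
For strong reflection here: 2 n t = (m + ½) λ.
The second-smallest nonzero thickness corresponds to m = 1: t = (m + ½) λ / (2 n) = 1.50 × 372 / (2 × 2.37) = 118 nm.

118 nm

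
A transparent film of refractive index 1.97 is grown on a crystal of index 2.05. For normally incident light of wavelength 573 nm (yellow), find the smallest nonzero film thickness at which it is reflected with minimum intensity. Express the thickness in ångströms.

Ray reflecting at the top interface goes from n = 1.0 toward n = 1.97: a half-wave phase shift.
At the lower boundary (n = 1.97 to n = 2.05) the reflected ray undergoes a half-wave phase shift.
Net: no relative phase inversion (both shifts match).
So the condition for destructive reflection is 2 n t = (m + ½) λ.
Minimum at m = 0: t = λ / (4 n) = 573 / (4 × 1.97) = 72.7 nm.

727 Å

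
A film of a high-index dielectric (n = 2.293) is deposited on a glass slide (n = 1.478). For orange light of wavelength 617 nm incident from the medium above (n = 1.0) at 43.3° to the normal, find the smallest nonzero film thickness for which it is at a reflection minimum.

Top surface (1.0 → 2.293): reflection off a higher-index medium gives a half-wave phase shift.
At the lower boundary (n = 2.293 to n = 1.478) the reflected ray undergoes no phase shift.
The two reflections differ by half a wavelength.
With one net inversion, destructive interference in reflection requires 2 n t cos θ_r = m λ.
Snell's law: 1.0 sin 43.3° = 2.293 sin θ_r → sin θ_r = 0.299, cos θ_r = 0.954.
Minimum nonzero at m = 1: t = λ / (2 n cos θ_r) = 617 / (2 × 2.293 × 0.954) = 141 nm.

141 nm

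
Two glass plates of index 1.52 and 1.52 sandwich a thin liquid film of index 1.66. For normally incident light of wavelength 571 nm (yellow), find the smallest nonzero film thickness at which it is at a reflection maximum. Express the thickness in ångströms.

860 Å

Top surface (1.52 → 1.66): reflection off a higher-index medium gives a half-wave phase shift.
At the lower boundary (n = 1.66 to n = 1.52) the reflected ray undergoes no phase shift.
Exactly one π shift → a net half-wave offset.
So the condition for constructive reflection is 2 n t = (m + ½) λ.
Minimum at m = 0: t = λ / (4 n) = 571 / (4 × 1.66) = 86.0 nm.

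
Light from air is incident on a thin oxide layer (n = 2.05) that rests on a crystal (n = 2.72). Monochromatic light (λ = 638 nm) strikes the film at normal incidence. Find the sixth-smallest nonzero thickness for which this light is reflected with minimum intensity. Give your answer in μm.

0.856 μm

Top surface (1.0 → 2.05): reflection off a higher-index medium gives a half-wave phase shift.
Bottom surface (2.05 → 2.72): reflection off a higher-index medium gives a half-wave phase shift.
The two reflections carry the same phase change, so no net offset.
With no net inversion, destructive interference in reflection requires 2 n t = (m + ½) λ.
The sixth-smallest nonzero thickness corresponds to m = 5: t = (m + ½) λ / (2 n) = 5.50 × 638 / (2 × 2.05) = 856 nm.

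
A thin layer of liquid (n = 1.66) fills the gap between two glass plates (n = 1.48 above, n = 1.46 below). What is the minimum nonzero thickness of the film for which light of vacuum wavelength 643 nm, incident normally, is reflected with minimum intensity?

Top surface (1.48 → 1.66): reflection off a higher-index medium gives a half-wave phase shift.
At the lower boundary (n = 1.66 to n = 1.46) the reflected ray undergoes no phase shift.
Net: one phase inversion between the two reflected rays.
For minimum reflection here: 2 n t = m λ.
Minimum nonzero at m = 1: t = λ / (2 n) = 643 / (2 × 1.66) = 194 nm.

194 nm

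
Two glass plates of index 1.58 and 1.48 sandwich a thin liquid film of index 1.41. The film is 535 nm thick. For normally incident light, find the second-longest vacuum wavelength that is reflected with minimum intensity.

Top surface (1.58 → 1.41): reflection off a lower-index medium gives no phase shift.
Bottom surface (1.41 → 1.48): reflection off a higher-index medium gives a half-wave phase shift.
Net: one phase inversion between the two reflected rays.
For minimum reflection here: 2 n t = m λ.
λ = 2 n t / m. The second-longest wavelength is m = 2: λ = 2 × 1.41 × 535 / 2.00 = 754 nm.

754 nm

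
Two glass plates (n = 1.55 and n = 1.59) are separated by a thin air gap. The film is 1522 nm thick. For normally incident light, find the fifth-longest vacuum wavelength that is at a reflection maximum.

Ray reflecting at the top interface goes from n = 1.55 toward n = 1.0: no phase shift.
Ray reflecting at the bottom interface goes from n = 1.0 toward n = 1.59: a half-wave phase shift.
Exactly one π shift → a net half-wave offset.
For bright reflection here: 2 n t = (m + ½) λ.
λ = 2 n t / (m + ½). The fifth-longest wavelength is m = 4: λ = 2 × 1.0 × 1522 / 4.50 = 676 nm.

676 nm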